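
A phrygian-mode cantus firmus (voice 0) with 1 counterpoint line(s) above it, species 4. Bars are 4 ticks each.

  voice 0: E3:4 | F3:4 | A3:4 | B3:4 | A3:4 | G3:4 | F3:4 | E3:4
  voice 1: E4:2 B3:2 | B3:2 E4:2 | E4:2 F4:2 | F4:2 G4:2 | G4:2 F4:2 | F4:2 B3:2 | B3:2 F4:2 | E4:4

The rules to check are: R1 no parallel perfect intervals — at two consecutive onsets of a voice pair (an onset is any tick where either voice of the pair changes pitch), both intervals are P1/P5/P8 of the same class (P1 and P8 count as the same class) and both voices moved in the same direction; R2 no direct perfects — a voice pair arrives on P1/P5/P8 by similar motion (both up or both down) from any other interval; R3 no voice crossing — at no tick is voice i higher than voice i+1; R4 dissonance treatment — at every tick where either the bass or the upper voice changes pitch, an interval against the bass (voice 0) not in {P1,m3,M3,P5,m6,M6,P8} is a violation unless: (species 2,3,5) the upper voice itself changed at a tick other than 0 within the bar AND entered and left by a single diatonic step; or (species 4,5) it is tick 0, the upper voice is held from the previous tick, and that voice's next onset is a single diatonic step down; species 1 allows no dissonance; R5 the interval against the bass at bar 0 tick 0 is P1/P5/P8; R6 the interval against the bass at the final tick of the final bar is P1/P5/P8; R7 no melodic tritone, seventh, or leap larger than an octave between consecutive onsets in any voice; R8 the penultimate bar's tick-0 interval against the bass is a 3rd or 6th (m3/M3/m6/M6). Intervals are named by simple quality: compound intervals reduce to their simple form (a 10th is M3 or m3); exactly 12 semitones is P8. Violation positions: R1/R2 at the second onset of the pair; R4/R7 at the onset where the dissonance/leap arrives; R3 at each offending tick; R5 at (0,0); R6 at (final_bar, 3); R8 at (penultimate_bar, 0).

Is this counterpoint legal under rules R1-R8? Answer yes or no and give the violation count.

bar 0: v0=E3 v1=E4 (P8)
bar 1: v0=F3 v1=B3 (TT)
bar 2: v0=A3 v1=E4 (P5)
bar 3: v0=B3 v1=F4 (TT)
bar 4: v0=A3 v1=G4 (m7)
bar 5: v0=G3 v1=F4 (m7)
bar 6: v0=F3 v1=B3 (TT)
bar 7: v0=E3 v1=E4 (P8)
  R4 @ bar1.0: F3/B3 TT untreated
  R4 @ bar1.2: F3/E4 M7 untreated
  R4 @ bar3.0: B3/F4 TT untreated
  R4 @ bar5.0: G3/F4 m7 untreated
  R7 @ bar5.2: F4->B3 leap 6st
  R4 @ bar6.0: F3/B3 TT untreated
  R8 @ bar6.0: penult TT not 3rd/6th
  R7 @ bar6.2: B3->F4 leap 6st
  R1 @ bar7.0: F3/F4 P8 -> E3/E4 P8 similar

No (9 violations)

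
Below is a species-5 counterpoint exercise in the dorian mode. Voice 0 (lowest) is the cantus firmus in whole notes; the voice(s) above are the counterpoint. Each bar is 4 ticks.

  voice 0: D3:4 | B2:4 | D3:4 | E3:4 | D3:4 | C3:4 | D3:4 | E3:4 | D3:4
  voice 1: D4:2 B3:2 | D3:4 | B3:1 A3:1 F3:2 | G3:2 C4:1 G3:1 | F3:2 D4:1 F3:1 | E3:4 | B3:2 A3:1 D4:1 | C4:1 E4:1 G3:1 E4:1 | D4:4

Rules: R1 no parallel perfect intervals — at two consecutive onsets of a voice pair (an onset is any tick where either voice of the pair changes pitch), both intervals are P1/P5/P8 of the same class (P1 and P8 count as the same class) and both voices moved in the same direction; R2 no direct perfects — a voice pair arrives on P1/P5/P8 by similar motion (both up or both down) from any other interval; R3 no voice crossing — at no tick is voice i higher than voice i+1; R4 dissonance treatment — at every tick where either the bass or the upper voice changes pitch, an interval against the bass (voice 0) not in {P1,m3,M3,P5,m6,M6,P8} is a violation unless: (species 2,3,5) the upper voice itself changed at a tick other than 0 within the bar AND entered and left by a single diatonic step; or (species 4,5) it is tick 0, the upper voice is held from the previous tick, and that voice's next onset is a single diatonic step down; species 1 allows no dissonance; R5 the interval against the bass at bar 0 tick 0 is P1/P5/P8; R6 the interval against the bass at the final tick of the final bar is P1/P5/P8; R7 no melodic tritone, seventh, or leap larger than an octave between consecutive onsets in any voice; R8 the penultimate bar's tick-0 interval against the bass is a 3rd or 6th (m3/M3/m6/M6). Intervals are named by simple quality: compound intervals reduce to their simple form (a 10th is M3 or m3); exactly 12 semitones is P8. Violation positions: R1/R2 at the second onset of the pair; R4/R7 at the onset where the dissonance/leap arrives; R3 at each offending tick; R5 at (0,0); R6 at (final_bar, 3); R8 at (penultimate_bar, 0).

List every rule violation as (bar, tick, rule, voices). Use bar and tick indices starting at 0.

(8, 0, R1, (0, 1))

bar 0: v0=D3 v1=D4 downbeat P8
bar 1: v0=B2 v1=D3 downbeat m3
bar 2: v0=D3 v1=B3 downbeat M6
bar 3: v0=E3 v1=G3 downbeat m3
bar 4: v0=D3 v1=F3 downbeat m3
bar 5: v0=C3 v1=E3 downbeat M3
bar 6: v0=D3 v1=B3 downbeat M6
bar 7: v0=E3 v1=C4 downbeat m6
bar 8: v0=D3 v1=D4 downbeat P8
  -> R1 @ bar 8 tick 0 v(0, 1): E3/E4 P8 -> D3/D4 P8 similar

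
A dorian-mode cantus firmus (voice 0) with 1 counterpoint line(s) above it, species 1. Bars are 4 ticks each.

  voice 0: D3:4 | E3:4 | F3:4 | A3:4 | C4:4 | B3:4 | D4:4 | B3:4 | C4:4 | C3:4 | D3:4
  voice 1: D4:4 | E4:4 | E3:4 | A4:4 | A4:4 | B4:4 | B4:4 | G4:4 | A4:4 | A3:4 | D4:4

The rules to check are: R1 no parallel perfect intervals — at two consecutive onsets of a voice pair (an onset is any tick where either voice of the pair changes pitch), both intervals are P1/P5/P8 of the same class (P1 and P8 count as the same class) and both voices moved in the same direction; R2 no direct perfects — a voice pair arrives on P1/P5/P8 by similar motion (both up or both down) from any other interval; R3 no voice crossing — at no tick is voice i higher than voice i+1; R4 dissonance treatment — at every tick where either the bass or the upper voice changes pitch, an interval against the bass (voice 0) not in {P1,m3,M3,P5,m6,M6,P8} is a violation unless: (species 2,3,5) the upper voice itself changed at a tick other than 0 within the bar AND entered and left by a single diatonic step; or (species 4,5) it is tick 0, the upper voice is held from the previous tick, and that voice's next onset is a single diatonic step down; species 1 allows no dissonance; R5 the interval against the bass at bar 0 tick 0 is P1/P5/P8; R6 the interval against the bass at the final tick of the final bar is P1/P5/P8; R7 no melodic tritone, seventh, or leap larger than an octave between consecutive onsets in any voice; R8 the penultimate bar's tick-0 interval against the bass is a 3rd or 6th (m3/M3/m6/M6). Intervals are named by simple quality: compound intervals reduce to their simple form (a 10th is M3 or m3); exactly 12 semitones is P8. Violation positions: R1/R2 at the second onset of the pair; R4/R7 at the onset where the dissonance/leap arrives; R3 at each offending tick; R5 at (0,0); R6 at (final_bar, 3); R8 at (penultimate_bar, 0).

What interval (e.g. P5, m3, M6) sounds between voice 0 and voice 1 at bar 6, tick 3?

voice 0=D4 voice 1=B4 -> M6

M6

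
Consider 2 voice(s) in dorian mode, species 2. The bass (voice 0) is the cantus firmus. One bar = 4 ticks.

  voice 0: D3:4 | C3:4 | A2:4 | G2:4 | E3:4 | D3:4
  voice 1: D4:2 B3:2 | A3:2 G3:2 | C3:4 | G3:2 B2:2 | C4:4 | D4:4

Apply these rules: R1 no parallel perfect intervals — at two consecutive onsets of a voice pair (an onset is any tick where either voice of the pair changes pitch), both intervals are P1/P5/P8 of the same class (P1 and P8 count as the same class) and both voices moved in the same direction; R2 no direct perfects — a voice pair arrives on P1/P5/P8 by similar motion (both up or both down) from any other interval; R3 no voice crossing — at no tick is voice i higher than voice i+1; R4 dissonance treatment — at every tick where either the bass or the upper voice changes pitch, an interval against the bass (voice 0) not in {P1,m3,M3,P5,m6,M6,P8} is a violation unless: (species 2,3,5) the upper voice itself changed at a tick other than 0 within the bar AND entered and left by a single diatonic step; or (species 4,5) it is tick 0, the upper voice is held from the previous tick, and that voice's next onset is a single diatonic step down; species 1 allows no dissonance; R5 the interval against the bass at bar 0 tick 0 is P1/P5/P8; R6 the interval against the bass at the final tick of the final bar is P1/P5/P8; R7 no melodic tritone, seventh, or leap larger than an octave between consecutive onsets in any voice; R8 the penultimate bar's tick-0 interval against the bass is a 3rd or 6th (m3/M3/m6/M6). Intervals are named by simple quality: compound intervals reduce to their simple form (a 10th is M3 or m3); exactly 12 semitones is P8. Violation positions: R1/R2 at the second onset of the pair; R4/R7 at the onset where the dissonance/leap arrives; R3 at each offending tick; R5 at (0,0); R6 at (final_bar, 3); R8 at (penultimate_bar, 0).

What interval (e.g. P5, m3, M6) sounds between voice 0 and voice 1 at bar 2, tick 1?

voice 0=A2 voice 1=C3 -> m3

m3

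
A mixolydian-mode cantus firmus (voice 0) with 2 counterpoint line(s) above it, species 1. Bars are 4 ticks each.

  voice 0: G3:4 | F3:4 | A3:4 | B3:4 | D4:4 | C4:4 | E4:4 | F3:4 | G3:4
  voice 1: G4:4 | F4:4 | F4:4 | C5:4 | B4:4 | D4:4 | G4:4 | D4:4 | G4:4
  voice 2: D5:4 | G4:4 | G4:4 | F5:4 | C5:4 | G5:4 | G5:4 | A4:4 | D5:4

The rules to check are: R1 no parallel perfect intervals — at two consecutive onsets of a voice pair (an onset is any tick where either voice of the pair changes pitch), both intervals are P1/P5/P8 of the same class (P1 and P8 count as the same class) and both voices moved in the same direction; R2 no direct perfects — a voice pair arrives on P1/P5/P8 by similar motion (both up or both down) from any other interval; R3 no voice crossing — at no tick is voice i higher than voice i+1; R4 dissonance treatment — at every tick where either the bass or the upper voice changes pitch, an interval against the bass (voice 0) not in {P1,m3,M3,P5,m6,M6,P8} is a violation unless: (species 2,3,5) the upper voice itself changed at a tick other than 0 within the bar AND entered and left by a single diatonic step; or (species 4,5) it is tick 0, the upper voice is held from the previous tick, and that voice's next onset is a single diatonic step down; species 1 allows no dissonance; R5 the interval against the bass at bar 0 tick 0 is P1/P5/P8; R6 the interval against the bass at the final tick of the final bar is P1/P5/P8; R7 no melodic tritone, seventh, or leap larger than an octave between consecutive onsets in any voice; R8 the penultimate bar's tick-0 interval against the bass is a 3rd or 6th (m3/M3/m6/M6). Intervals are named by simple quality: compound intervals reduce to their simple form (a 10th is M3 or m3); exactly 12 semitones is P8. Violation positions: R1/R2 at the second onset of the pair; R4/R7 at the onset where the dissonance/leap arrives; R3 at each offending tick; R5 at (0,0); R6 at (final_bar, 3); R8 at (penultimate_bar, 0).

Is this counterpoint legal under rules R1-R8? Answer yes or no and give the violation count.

No (14 violations)

bar 0: v0=G3 v1=G4 v2=D5 (P5)
bar 1: v0=F3 v1=F4 v2=G4 (M2)
bar 2: v0=A3 v1=F4 v2=G4 (m7)
bar 3: v0=B3 v1=C5 v2=F5 (TT)
bar 4: v0=D4 v1=B4 v2=C5 (m7)
bar 5: v0=C4 v1=D4 v2=G5 (P5)
bar 6: v0=E4 v1=G4 v2=G5 (m3)
bar 7: v0=F3 v1=D4 v2=A4 (M3)
bar 8: v0=G3 v1=G4 v2=D5 (P5)
  R1 @ bar1.0: G3/G4 P8 -> F3/F4 P8 similar
  R4 @ bar1.0: F3/G4 M2 untreated
  R4 @ bar2.0: A3/G4 m7 untreated
  R4 @ bar3.0: B3/C5 m2 untreated
  R4 @ bar3.0: B3/F5 TT untreated
  R7 @ bar3.0: G4->F5 leap 10st
  R4 @ bar4.0: D4/C5 m7 untreated
  R4 @ bar5.0: C4/D4 M2 untreated
  R2 @ bar7.0: G4/G5 P8 -> D4/A4 P5 similar
  R7 @ bar7.0: E4->F3 leap 11st
  R7 @ bar7.0: G5->A4 leap 10st
  R1 @ bar8.0: D4/A4 P5 -> G4/D5 P5 similar
  R2 @ bar8.0: F3/D4 M6 -> G3/G4 P8 similar
  R2 @ bar8.0: F3/A4 M3 -> G3/D5 P5 similar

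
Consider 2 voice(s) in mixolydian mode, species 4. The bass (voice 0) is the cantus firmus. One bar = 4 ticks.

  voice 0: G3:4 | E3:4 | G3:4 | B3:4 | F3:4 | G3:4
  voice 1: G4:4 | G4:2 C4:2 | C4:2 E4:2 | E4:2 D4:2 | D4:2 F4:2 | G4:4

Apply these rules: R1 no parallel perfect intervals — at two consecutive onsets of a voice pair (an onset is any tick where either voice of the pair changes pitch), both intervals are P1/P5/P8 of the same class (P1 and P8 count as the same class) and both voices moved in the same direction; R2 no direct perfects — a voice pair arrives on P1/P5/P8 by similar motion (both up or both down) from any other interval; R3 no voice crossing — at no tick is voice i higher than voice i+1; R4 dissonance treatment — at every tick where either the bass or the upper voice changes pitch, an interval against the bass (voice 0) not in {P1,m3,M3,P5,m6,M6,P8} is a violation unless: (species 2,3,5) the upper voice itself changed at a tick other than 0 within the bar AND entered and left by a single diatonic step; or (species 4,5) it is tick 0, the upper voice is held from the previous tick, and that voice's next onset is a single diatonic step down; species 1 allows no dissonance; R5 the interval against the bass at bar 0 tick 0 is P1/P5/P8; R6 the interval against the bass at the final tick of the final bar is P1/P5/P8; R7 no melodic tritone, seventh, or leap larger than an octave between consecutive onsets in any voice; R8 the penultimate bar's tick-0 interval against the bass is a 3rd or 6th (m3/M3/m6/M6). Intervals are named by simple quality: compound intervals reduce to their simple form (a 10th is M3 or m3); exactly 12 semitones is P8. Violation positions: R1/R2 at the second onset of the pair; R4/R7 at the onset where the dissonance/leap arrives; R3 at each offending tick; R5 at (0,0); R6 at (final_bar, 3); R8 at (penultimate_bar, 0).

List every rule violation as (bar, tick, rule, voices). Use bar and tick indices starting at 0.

bar 0: v0=G3 v1=G4 downbeat P8
bar 1: v0=E3 v1=G4 downbeat m3
bar 2: v0=G3 v1=C4 downbeat P4
bar 3: v0=B3 v1=E4 downbeat P4
bar 4: v0=F3 v1=D4 downbeat M6
bar 5: v0=G3 v1=G4 downbeat P8
  -> R4 @ bar 2 tick 0 v(0, 1): G3/C4 P4 untreated
  -> R7 @ bar 4 tick 0 v(0,): B3->F3 leap 6st
  -> R1 @ bar 5 tick 0 v(0, 1): F3/F4 P8 -> G3/G4 P8 similar

(2, 0, R4, (0, 1))
(4, 0, R7, (0,))
(5, 0, R1, (0, 1))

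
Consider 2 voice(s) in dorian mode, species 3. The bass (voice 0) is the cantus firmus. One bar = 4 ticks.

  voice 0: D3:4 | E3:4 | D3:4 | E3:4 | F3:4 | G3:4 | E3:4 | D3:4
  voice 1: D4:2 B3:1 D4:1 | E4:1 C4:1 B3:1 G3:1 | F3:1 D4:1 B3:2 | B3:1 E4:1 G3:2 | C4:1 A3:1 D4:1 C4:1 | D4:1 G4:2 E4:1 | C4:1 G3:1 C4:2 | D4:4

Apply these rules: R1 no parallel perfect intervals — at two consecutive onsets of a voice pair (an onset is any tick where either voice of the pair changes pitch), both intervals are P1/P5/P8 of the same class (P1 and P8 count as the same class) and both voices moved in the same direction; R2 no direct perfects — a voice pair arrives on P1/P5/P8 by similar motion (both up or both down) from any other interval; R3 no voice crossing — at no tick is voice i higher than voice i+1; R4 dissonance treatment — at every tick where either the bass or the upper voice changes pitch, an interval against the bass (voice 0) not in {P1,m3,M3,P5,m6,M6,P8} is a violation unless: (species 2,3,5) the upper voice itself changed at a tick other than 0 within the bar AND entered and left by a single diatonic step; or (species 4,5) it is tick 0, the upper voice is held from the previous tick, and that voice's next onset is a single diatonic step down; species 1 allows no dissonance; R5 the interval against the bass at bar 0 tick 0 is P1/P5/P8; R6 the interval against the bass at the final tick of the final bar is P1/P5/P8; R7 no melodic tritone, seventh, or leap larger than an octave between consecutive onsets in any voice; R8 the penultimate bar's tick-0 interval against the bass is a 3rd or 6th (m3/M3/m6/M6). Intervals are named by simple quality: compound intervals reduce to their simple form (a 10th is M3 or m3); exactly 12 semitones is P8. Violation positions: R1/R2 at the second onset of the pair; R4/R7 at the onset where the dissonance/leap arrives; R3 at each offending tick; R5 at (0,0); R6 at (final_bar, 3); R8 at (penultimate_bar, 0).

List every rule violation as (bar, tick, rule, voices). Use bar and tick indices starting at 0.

bar 0: v0=D3 v1=D4 downbeat P8
bar 1: v0=E3 v1=E4 downbeat P8
bar 2: v0=D3 v1=F3 downbeat m3
bar 3: v0=E3 v1=B3 downbeat P5
bar 4: v0=F3 v1=C4 downbeat P5
bar 5: v0=G3 v1=D4 downbeat P5
bar 6: v0=E3 v1=C4 downbeat m6
bar 7: v0=D3 v1=D4 downbeat P8
  -> R1 @ bar 1 tick 0 v(0, 1): D3/D4 P8 -> E3/E4 P8 similar
  -> R2 @ bar 4 tick 0 v(0, 1): E3/G3 m3 -> F3/C4 P5 similar
  -> R1 @ bar 5 tick 0 v(0, 1): F3/C4 P5 -> G3/D4 P5 similar

(1, 0, R1, (0, 1))
(4, 0, R2, (0, 1))
(5, 0, R1, (0, 1))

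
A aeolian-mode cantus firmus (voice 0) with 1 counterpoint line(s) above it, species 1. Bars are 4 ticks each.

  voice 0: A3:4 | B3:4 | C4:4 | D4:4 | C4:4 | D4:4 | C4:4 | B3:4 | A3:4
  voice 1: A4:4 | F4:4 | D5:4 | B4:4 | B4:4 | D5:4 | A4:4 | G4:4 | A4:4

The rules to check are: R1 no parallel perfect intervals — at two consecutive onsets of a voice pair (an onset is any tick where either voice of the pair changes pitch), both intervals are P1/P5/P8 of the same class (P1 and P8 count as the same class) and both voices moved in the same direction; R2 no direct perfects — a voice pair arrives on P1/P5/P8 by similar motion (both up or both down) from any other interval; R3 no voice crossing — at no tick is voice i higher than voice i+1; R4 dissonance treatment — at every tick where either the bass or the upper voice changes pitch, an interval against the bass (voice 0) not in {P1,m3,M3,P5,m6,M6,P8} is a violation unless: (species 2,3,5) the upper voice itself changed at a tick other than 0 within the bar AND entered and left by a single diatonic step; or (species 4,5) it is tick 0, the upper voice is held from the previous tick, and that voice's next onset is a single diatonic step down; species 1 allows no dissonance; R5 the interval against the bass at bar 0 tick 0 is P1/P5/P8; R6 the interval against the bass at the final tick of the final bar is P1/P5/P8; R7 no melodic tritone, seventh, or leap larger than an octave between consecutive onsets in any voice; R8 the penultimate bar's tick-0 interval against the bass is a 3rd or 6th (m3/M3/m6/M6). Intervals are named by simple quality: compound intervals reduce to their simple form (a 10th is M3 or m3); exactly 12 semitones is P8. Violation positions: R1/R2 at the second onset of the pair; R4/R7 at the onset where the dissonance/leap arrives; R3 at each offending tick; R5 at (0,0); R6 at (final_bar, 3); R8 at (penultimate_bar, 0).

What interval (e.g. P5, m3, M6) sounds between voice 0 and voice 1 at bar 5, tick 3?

voice 0=D4 voice 1=D5 -> P8

P8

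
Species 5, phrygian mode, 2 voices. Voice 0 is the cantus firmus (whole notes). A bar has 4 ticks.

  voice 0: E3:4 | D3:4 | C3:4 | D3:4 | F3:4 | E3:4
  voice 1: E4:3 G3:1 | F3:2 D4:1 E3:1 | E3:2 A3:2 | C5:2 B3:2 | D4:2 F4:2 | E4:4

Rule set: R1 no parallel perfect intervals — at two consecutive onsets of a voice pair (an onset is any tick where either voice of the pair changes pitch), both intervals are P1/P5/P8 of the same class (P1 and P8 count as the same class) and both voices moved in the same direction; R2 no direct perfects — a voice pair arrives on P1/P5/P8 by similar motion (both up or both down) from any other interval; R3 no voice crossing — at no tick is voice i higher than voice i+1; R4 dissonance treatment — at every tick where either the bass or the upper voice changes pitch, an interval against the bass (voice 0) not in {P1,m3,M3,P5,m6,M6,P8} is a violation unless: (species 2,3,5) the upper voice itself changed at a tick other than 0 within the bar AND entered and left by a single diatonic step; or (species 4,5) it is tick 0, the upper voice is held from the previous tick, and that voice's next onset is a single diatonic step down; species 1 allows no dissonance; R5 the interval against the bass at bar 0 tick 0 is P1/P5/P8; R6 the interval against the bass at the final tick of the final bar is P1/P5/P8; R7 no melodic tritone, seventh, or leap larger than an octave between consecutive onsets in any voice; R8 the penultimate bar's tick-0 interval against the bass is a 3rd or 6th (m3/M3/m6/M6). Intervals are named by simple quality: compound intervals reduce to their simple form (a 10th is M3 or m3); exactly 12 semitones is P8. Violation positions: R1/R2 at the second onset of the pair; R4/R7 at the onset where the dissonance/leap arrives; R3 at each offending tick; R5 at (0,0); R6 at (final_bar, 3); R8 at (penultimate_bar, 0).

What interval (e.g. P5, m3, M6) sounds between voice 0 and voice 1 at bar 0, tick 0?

P8

voice 0=E3 voice 1=E4 -> P8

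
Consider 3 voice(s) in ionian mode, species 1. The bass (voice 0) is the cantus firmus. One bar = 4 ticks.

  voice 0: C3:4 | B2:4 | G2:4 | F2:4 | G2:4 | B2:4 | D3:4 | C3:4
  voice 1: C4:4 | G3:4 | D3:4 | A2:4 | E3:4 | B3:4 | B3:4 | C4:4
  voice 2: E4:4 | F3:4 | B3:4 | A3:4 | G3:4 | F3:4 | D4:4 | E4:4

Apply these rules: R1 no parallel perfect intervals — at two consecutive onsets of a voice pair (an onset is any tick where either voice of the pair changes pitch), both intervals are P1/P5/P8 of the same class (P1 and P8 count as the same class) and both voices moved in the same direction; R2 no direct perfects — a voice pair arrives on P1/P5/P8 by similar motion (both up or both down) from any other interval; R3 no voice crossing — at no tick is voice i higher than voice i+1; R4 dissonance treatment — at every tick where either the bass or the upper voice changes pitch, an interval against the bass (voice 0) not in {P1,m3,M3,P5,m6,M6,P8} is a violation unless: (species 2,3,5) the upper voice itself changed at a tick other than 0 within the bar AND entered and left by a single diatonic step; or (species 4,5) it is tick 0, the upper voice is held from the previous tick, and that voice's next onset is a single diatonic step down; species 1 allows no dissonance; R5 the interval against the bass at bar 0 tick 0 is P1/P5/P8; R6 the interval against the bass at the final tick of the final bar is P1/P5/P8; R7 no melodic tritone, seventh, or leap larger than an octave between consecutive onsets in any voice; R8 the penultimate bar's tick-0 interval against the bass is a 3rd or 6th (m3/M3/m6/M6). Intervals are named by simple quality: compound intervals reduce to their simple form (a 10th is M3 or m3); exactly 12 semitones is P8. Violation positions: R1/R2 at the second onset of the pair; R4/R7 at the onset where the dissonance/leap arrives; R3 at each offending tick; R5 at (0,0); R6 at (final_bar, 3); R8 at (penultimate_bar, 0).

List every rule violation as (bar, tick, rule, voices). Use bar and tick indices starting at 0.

(0, 0, R5, (0, 2))
(1, 0, R3, (1, 2))
(1, 0, R4, (0, 2))
(1, 0, R7, (2,))
(1, 1, R3, (1, 2))
(1, 2, R3, (1, 2))
(1, 3, R3, (1, 2))
(2, 0, R2, (0, 1))
(2, 0, R7, (2,))
(3, 0, R2, (1, 2))
(5, 0, R2, (0, 1))
(5, 0, R3, (1, 2))
(5, 0, R4, (0, 2))
(5, 1, R3, (1, 2))
(5, 2, R3, (1, 2))
(5, 3, R3, (1, 2))
(6, 0, R2, (0, 2))
(6, 0, R8, (0, 2))
(7, 3, R6, (0, 2))

bar 0: v0=C3 v1=C4 v2=E4 downbeat M3
bar 1: v0=B2 v1=G3 v2=F3 downbeat TT
bar 2: v0=G2 v1=D3 v2=B3 downbeat M3
bar 3: v0=F2 v1=A2 v2=A3 downbeat M3
bar 4: v0=G2 v1=E3 v2=G3 downbeat P8
bar 5: v0=B2 v1=B3 v2=F3 downbeat TT
bar 6: v0=D3 v1=B3 v2=D4 downbeat P8
bar 7: v0=C3 v1=C4 v2=E4 downbeat M3
  -> R5 @ bar 0 tick 0 v(0, 2): opens on M3
  -> R3 @ bar 1 tick 0 v(1, 2): G3 above F3
  -> R4 @ bar 1 tick 0 v(0, 2): B2/F3 TT untreated
  -> R7 @ bar 1 tick 0 v(2,): E4->F3 leap 11st
  -> R3 @ bar 1 tick 1 v(1, 2): G3 above F3
  -> R3 @ bar 1 tick 2 v(1, 2): G3 above F3
  -> R3 @ bar 1 tick 3 v(1, 2): G3 above F3
  -> R2 @ bar 2 tick 0 v(0, 1): B2/G3 m6 -> G2/D3 P5 similar
  -> R7 @ bar 2 tick 0 v(2,): F3->B3 leap 6st
  -> R2 @ bar 3 tick 0 v(1, 2): D3/B3 M6 -> A2/A3 P8 similar
  -> R2 @ bar 5 tick 0 v(0, 1): G2/E3 M6 -> B2/B3 P8 similar
  -> R3 @ bar 5 tick 0 v(1, 2): B3 above F3
  -> R4 @ bar 5 tick 0 v(0, 2): B2/F3 TT untreated
  -> R3 @ bar 5 tick 1 v(1, 2): B3 above F3
  -> R3 @ bar 5 tick 2 v(1, 2): B3 above F3
  -> R3 @ bar 5 tick 3 v(1, 2): B3 above F3
  -> R2 @ bar 6 tick 0 v(0, 2): B2/F3 TT -> D3/D4 P8 similar
  -> R8 @ bar 6 tick 0 v(0, 2): penult P8 not 3rd/6th
  -> R6 @ bar 7 tick 3 v(0, 2): closes on M3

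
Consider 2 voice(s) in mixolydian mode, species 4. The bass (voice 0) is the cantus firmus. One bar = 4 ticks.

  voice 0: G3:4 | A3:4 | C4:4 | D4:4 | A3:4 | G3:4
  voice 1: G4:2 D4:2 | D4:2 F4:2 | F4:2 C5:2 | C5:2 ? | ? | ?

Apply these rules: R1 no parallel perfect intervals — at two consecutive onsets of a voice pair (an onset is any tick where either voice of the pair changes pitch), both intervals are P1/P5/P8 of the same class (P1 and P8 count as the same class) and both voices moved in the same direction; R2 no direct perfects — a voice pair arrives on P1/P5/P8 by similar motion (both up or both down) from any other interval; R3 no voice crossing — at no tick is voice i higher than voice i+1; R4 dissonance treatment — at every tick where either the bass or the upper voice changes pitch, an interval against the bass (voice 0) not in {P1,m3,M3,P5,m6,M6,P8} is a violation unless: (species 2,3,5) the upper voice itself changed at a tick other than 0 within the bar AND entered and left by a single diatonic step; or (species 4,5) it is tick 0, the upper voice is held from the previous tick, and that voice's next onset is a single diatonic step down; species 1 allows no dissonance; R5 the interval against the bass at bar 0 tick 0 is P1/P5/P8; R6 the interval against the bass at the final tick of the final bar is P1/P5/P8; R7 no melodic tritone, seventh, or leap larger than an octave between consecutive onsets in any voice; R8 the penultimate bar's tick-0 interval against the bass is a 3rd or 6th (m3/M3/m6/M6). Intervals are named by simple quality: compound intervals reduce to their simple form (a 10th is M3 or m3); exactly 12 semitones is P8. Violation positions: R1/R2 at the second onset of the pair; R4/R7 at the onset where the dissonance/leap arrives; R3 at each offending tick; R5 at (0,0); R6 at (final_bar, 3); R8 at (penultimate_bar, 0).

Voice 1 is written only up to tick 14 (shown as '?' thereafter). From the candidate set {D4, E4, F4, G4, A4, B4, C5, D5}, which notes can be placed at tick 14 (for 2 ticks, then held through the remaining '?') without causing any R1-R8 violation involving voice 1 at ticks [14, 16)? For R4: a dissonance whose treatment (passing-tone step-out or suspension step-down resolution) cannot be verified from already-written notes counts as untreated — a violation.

{A4, B4, C5, D5, F4}

D4: violates R7
E4: violates R4
F4: legal
G4: violates R4
A4: legal
B4: legal
C5: legal
D5: legal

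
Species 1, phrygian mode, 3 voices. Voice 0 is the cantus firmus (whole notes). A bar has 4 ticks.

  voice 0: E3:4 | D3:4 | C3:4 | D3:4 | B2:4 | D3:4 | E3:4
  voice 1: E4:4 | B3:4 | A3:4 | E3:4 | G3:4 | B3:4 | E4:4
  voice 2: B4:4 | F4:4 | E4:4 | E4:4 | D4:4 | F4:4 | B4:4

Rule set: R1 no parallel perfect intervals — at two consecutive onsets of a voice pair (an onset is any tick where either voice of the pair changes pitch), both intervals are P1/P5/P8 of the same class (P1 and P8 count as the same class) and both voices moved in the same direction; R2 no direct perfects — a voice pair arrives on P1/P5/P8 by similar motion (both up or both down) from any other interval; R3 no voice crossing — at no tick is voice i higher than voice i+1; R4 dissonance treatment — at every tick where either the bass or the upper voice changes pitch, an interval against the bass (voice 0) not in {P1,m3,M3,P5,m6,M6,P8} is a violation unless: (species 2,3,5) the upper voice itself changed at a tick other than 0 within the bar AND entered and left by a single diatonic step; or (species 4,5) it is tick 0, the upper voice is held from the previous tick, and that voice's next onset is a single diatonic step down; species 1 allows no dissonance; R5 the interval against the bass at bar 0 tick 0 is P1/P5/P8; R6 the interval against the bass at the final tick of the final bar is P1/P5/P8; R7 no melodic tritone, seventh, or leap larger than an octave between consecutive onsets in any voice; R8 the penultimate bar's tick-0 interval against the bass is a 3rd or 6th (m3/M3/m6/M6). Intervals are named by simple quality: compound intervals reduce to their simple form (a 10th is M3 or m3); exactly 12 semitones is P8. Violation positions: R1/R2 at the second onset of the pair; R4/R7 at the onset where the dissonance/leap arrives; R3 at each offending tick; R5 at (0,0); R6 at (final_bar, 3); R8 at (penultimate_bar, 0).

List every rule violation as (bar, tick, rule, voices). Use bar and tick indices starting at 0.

(1, 0, R7, (2,))
(2, 0, R2, (1, 2))
(3, 0, R4, (0, 1))
(3, 0, R4, (0, 2))
(6, 0, R2, (0, 1))
(6, 0, R2, (0, 2))
(6, 0, R2, (1, 2))
(6, 0, R7, (2,))

bar 0: v0=E3 v1=E4 v2=B4 downbeat P5
bar 1: v0=D3 v1=B3 v2=F4 downbeat m3
bar 2: v0=C3 v1=A3 v2=E4 downbeat M3
bar 3: v0=D3 v1=E3 v2=E4 downbeat M2
bar 4: v0=B2 v1=G3 v2=D4 downbeat m3
bar 5: v0=D3 v1=B3 v2=F4 downbeat m3
bar 6: v0=E3 v1=E4 v2=B4 downbeat P5
  -> R7 @ bar 1 tick 0 v(2,): B4->F4 leap 6st
  -> R2 @ bar 2 tick 0 v(1, 2): B3/F4 TT -> A3/E4 P5 similar
  -> R4 @ bar 3 tick 0 v(0, 1): D3/E3 M2 untreated
  -> R4 @ bar 3 tick 0 v(0, 2): D3/E4 M2 untreated
  -> R2 @ bar 6 tick 0 v(0, 1): D3/B3 M6 -> E3/E4 P8 similar
  -> R2 @ bar 6 tick 0 v(0, 2): D3/F4 m3 -> E3/B4 P5 similar
  -> R2 @ bar 6 tick 0 v(1, 2): B3/F4 TT -> E4/B4 P5 similar
  -> R7 @ bar 6 tick 0 v(2,): F4->B4 leap 6st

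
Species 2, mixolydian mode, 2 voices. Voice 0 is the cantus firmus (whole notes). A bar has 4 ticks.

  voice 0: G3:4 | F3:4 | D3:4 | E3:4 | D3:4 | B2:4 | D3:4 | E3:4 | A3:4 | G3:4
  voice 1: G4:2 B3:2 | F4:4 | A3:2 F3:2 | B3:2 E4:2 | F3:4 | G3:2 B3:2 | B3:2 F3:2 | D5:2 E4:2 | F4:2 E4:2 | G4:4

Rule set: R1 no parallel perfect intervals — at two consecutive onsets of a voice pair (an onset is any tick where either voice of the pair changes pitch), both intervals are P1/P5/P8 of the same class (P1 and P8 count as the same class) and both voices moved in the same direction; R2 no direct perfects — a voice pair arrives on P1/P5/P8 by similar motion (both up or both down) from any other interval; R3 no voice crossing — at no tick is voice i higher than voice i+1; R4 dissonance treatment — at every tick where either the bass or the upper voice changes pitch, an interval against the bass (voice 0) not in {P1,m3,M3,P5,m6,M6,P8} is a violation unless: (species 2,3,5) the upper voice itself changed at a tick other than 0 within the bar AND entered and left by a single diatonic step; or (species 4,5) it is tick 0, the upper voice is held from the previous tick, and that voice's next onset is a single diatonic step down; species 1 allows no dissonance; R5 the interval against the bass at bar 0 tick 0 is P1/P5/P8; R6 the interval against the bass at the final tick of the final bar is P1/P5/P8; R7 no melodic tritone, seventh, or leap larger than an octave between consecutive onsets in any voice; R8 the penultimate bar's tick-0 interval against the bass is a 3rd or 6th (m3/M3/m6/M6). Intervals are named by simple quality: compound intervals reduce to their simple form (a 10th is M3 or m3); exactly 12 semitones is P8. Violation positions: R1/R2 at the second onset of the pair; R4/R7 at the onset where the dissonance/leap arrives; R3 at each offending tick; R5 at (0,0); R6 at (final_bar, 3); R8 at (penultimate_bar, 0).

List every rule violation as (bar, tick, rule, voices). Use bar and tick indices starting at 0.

(1, 0, R7, (1,))
(2, 0, R2, (0, 1))
(3, 0, R2, (0, 1))
(3, 0, R7, (1,))
(4, 0, R7, (1,))
(6, 2, R7, (1,))
(7, 0, R4, (0, 1))
(7, 0, R7, (1,))
(7, 2, R7, (1,))

bar 0: v0=G3 v1=G4 downbeat P8
bar 1: v0=F3 v1=F4 downbeat P8
bar 2: v0=D3 v1=A3 downbeat P5
bar 3: v0=E3 v1=B3 downbeat P5
bar 4: v0=D3 v1=F3 downbeat m3
bar 5: v0=B2 v1=G3 downbeat m6
bar 6: v0=D3 v1=B3 downbeat M6
bar 7: v0=E3 v1=D5 downbeat m7
bar 8: v0=A3 v1=F4 downbeat m6
bar 9: v0=G3 v1=G4 downbeat P8
  -> R7 @ bar 1 tick 0 v(1,): B3->F4 leap 6st
  -> R2 @ bar 2 tick 0 v(0, 1): F3/F4 P8 -> D3/A3 P5 similar
  -> R2 @ bar 3 tick 0 v(0, 1): D3/F3 m3 -> E3/B3 P5 similar
  -> R7 @ bar 3 tick 0 v(1,): F3->B3 leap 6st
  -> R7 @ bar 4 tick 0 v(1,): E4->F3 leap 11st
  -> R7 @ bar 6 tick 2 v(1,): B3->F3 leap 6st
  -> R4 @ bar 7 tick 0 v(0, 1): E3/D5 m7 untreated
  -> R7 @ bar 7 tick 0 v(1,): F3->D5 leap 21st
  -> R7 @ bar 7 tick 2 v(1,): D5->E4 leap 10st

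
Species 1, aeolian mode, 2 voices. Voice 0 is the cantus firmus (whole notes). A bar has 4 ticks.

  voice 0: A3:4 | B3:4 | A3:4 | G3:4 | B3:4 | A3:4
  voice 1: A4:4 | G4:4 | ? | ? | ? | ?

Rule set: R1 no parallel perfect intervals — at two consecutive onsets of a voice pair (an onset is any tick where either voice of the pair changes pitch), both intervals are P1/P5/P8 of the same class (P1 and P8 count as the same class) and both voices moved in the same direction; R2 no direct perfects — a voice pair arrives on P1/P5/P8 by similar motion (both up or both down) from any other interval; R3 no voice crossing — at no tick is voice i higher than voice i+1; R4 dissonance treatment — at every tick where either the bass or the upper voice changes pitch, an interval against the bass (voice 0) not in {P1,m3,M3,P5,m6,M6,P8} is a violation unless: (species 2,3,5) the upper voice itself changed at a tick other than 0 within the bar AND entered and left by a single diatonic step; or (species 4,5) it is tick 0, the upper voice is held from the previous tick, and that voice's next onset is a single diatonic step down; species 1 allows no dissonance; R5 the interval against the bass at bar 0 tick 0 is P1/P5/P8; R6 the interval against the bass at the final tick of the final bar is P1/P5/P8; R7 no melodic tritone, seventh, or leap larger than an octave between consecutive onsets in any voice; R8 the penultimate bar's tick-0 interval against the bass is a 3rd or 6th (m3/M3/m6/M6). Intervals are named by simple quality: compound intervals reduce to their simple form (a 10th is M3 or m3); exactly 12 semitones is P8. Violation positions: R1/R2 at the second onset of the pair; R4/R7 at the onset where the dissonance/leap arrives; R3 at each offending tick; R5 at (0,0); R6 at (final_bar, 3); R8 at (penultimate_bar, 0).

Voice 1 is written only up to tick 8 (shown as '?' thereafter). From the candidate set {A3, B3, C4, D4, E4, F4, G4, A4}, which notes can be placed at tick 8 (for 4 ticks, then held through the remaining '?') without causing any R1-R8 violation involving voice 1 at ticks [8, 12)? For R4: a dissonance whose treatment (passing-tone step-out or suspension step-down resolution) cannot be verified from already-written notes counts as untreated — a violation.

A3: violates R2,R7
B3: violates R4
C4: legal
D4: violates R4
E4: violates R2
F4: legal
G4: violates R4
A4: legal

{A4, C4, F4}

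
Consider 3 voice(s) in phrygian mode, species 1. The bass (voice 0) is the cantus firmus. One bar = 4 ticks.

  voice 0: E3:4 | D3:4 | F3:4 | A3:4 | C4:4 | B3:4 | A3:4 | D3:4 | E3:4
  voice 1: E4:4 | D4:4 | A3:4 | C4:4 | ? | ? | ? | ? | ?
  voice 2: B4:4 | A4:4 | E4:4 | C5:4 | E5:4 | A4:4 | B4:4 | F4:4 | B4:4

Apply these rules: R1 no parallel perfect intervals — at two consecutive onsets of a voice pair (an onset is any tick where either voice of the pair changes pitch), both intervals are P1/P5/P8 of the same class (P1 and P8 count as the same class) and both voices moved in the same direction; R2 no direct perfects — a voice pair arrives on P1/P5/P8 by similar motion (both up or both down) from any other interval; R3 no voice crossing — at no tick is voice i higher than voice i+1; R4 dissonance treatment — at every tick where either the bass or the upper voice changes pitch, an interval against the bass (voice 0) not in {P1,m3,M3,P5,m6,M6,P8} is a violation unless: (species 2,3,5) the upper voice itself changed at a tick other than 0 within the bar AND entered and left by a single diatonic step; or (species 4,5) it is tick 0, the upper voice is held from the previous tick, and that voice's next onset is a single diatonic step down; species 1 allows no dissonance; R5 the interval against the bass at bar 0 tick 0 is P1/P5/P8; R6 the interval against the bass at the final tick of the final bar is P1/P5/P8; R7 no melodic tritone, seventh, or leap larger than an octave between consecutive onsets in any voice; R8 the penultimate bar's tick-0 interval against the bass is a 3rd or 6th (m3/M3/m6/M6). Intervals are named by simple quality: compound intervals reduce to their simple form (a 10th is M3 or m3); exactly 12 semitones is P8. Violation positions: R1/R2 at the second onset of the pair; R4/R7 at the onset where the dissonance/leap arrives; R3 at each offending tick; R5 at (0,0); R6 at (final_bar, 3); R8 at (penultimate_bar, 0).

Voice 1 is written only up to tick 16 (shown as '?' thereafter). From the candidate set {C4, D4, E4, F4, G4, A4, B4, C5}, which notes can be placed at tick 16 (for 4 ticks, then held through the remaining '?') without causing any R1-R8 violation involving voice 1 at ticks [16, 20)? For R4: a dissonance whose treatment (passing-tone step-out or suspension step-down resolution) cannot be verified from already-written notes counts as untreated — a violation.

{C4}

C4: legal
D4: violates R4
E4: violates R1
F4: violates R4
G4: violates R2
A4: violates R2
B4: violates R4,R7
C5: violates R2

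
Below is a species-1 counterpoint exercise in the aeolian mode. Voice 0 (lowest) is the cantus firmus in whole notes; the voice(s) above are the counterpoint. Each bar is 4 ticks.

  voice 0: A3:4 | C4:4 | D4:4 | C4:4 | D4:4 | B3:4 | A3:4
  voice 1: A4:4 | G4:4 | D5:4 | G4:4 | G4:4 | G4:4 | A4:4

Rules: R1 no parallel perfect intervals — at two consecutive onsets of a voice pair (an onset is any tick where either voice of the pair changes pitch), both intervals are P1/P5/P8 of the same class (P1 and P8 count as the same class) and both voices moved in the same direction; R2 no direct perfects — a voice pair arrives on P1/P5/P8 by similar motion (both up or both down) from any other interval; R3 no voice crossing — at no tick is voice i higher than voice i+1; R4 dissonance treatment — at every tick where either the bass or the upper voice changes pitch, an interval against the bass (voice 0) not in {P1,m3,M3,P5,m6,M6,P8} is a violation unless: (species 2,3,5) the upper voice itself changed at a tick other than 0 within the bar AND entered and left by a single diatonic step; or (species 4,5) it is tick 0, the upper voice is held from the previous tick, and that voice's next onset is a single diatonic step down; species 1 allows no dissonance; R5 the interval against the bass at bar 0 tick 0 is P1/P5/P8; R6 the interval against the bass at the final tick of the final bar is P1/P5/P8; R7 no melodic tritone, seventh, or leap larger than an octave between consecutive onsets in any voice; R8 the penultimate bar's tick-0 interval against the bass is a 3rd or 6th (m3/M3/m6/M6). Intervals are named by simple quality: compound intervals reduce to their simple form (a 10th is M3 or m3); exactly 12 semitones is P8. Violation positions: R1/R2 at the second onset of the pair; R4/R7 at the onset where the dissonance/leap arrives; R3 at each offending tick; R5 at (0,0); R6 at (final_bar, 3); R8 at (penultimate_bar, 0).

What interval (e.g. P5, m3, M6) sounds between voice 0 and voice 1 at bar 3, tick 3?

P5

voice 0=C4 voice 1=G4 -> P5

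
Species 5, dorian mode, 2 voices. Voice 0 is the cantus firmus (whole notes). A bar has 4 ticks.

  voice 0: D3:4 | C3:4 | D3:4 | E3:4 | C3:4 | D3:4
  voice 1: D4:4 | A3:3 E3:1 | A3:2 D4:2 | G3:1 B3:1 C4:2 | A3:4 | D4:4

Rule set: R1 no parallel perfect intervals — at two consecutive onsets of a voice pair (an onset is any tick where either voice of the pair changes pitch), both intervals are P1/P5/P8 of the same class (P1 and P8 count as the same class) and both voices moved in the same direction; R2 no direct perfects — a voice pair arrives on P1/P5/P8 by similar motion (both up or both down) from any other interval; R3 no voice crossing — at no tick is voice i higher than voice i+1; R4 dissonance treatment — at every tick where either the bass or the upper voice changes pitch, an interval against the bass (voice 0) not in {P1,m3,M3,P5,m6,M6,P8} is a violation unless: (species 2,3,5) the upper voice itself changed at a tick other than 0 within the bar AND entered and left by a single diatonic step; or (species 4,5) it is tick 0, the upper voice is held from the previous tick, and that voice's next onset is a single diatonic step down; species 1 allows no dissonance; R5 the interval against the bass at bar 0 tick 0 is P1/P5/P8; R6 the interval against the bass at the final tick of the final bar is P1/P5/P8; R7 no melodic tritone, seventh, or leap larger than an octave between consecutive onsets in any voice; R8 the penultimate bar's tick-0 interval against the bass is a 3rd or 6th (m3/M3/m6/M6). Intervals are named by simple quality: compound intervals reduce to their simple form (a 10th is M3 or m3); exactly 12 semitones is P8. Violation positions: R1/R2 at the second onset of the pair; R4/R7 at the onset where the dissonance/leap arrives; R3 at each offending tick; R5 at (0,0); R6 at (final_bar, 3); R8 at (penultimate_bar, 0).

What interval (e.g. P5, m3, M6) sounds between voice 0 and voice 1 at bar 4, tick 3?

M6

voice 0=C3 voice 1=A3 -> M6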